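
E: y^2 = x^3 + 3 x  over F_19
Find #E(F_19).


For each x in F_19, count y with y^2 = x^3 + 3 x + 0 mod 19:
  x = 0: RHS = 0, y in [0]  -> 1 point(s)
  x = 1: RHS = 4, y in [2, 17]  -> 2 point(s)
  x = 3: RHS = 17, y in [6, 13]  -> 2 point(s)
  x = 4: RHS = 0, y in [0]  -> 1 point(s)
  x = 5: RHS = 7, y in [8, 11]  -> 2 point(s)
  x = 6: RHS = 6, y in [5, 14]  -> 2 point(s)
  x = 8: RHS = 4, y in [2, 17]  -> 2 point(s)
  x = 10: RHS = 4, y in [2, 17]  -> 2 point(s)
  x = 12: RHS = 16, y in [4, 15]  -> 2 point(s)
  x = 15: RHS = 0, y in [0]  -> 1 point(s)
  x = 17: RHS = 5, y in [9, 10]  -> 2 point(s)
Affine points: 19. Add the point at infinity: total = 20.

#E(F_19) = 20


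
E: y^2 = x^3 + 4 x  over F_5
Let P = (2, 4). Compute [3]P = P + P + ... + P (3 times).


k = 3 = 11_2 (binary, LSB first: 11)
Double-and-add from P = (2, 4):
  bit 0 = 1: acc = O + (2, 4) = (2, 4)
  bit 1 = 1: acc = (2, 4) + (0, 0) = (2, 1)

3P = (2, 1)


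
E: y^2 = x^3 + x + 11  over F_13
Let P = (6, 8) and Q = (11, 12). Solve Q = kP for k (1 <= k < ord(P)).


Enumerate multiples of P until we hit Q = (11, 12):
  1P = (6, 8)
  2P = (11, 1)
  3P = (12, 3)
  4P = (4, 12)
  5P = (7, 7)
  6P = (1, 0)
  7P = (7, 6)
  8P = (4, 1)
  9P = (12, 10)
  10P = (11, 12)
Match found at i = 10.

k = 10


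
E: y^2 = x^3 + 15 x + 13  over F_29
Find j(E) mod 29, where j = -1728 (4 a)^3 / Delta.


Delta = -16(4 a^3 + 27 b^2) mod 29 = 6
-1728 * (4 a)^3 = -1728 * (4*15)^3 mod 29 = 9
j = 9 * 6^(-1) mod 29 = 16

j = 16 (mod 29)


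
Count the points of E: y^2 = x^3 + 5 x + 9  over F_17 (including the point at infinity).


For each x in F_17, count y with y^2 = x^3 + 5 x + 9 mod 17:
  x = 0: RHS = 9, y in [3, 14]  -> 2 point(s)
  x = 1: RHS = 15, y in [7, 10]  -> 2 point(s)
  x = 3: RHS = 0, y in [0]  -> 1 point(s)
  x = 4: RHS = 8, y in [5, 12]  -> 2 point(s)
  x = 6: RHS = 0, y in [0]  -> 1 point(s)
  x = 7: RHS = 13, y in [8, 9]  -> 2 point(s)
  x = 8: RHS = 0, y in [0]  -> 1 point(s)
  x = 9: RHS = 1, y in [1, 16]  -> 2 point(s)
  x = 11: RHS = 1, y in [1, 16]  -> 2 point(s)
  x = 14: RHS = 1, y in [1, 16]  -> 2 point(s)
  x = 15: RHS = 8, y in [5, 12]  -> 2 point(s)
Affine points: 19. Add the point at infinity: total = 20.

#E(F_17) = 20


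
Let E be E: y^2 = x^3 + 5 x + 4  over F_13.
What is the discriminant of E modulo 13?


4 a^3 + 27 b^2 = 4*5^3 + 27*4^2 = 500 + 432 = 932
Delta = -16 * (932) = -14912
Delta mod 13 = 12

Delta = 12 (mod 13)


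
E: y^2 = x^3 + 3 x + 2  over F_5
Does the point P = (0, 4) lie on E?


Check whether y^2 = x^3 + 3 x + 2 (mod 5) for (x, y) = (0, 4).
LHS: y^2 = 4^2 mod 5 = 1
RHS: x^3 + 3 x + 2 = 0^3 + 3*0 + 2 mod 5 = 2
LHS != RHS

No, not on the curve


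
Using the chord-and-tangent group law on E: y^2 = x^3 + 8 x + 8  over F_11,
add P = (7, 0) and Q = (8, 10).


P != Q, so use the chord formula.
s = (y2 - y1) / (x2 - x1) = (10) / (1) mod 11 = 10
x3 = s^2 - x1 - x2 mod 11 = 10^2 - 7 - 8 = 8
y3 = s (x1 - x3) - y1 mod 11 = 10 * (7 - 8) - 0 = 1

P + Q = (8, 1)


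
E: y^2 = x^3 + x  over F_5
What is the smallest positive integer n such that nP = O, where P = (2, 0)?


Compute successive multiples of P until we hit O:
  1P = (2, 0)
  2P = O

ord(P) = 2


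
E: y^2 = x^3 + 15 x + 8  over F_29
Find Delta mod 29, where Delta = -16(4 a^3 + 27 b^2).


4 a^3 + 27 b^2 = 4*15^3 + 27*8^2 = 13500 + 1728 = 15228
Delta = -16 * (15228) = -243648
Delta mod 29 = 10

Delta = 10 (mod 29)


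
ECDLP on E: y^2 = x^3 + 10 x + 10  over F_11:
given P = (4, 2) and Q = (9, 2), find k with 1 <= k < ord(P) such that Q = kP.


Enumerate multiples of P until we hit Q = (9, 2):
  1P = (4, 2)
  2P = (7, 4)
  3P = (9, 2)
Match found at i = 3.

k = 3


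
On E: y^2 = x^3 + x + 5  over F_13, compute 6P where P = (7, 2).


k = 6 = 110_2 (binary, LSB first: 011)
Double-and-add from P = (7, 2):
  bit 0 = 0: acc unchanged = O
  bit 1 = 1: acc = O + (3, 3) = (3, 3)
  bit 2 = 1: acc = (3, 3) + (10, 12) = (12, 4)

6P = (12, 4)


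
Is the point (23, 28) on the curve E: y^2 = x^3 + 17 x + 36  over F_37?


Check whether y^2 = x^3 + 17 x + 36 (mod 37) for (x, y) = (23, 28).
LHS: y^2 = 28^2 mod 37 = 7
RHS: x^3 + 17 x + 36 = 23^3 + 17*23 + 36 mod 37 = 14
LHS != RHS

No, not on the curve


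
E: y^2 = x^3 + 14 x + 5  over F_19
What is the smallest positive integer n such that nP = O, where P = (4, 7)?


Compute successive multiples of P until we hit O:
  1P = (4, 7)
  2P = (12, 1)
  3P = (0, 9)
  4P = (1, 1)
  5P = (18, 3)
  6P = (6, 18)
  7P = (6, 1)
  8P = (18, 16)
  ... (continuing to 13P)
  13P = O

ord(P) = 13


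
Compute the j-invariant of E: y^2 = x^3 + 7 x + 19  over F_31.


Delta = -16(4 a^3 + 27 b^2) mod 31 = 5
-1728 * (4 a)^3 = -1728 * (4*7)^3 mod 31 = 1
j = 1 * 5^(-1) mod 31 = 25

j = 25 (mod 31)


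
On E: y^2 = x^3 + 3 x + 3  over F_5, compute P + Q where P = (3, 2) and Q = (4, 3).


P != Q, so use the chord formula.
s = (y2 - y1) / (x2 - x1) = (1) / (1) mod 5 = 1
x3 = s^2 - x1 - x2 mod 5 = 1^2 - 3 - 4 = 4
y3 = s (x1 - x3) - y1 mod 5 = 1 * (3 - 4) - 2 = 2

P + Q = (4, 2)


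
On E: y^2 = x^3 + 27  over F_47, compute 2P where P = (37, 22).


Doubling: s = (3 x1^2 + a) / (2 y1)
s = (3*37^2 + 0) / (2*22) mod 47 = 41
x3 = s^2 - 2 x1 mod 47 = 41^2 - 2*37 = 9
y3 = s (x1 - x3) - y1 mod 47 = 41 * (37 - 9) - 22 = 45

2P = (9, 45)


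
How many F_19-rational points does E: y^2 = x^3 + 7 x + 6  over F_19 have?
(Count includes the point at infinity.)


For each x in F_19, count y with y^2 = x^3 + 7 x + 6 mod 19:
  x = 0: RHS = 6, y in [5, 14]  -> 2 point(s)
  x = 2: RHS = 9, y in [3, 16]  -> 2 point(s)
  x = 3: RHS = 16, y in [4, 15]  -> 2 point(s)
  x = 6: RHS = 17, y in [6, 13]  -> 2 point(s)
  x = 8: RHS = 4, y in [2, 17]  -> 2 point(s)
  x = 9: RHS = 0, y in [0]  -> 1 point(s)
  x = 14: RHS = 17, y in [6, 13]  -> 2 point(s)
  x = 15: RHS = 9, y in [3, 16]  -> 2 point(s)
  x = 18: RHS = 17, y in [6, 13]  -> 2 point(s)
Affine points: 17. Add the point at infinity: total = 18.

#E(F_19) = 18


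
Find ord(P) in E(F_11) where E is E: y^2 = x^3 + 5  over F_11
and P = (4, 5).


Compute successive multiples of P until we hit O:
  1P = (4, 5)
  2P = (8, 0)
  3P = (4, 6)
  4P = O

ord(P) = 4


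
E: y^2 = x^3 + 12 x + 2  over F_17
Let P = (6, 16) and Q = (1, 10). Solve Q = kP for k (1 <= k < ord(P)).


Enumerate multiples of P until we hit Q = (1, 10):
  1P = (6, 16)
  2P = (1, 7)
  3P = (1, 10)
Match found at i = 3.

k = 3


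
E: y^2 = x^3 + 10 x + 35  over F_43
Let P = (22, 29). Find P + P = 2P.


Doubling: s = (3 x1^2 + a) / (2 y1)
s = (3*22^2 + 10) / (2*29) mod 43 = 0
x3 = s^2 - 2 x1 mod 43 = 0^2 - 2*22 = 42
y3 = s (x1 - x3) - y1 mod 43 = 0 * (22 - 42) - 29 = 14

2P = (42, 14)


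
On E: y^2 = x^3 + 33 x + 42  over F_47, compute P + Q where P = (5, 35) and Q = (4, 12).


P != Q, so use the chord formula.
s = (y2 - y1) / (x2 - x1) = (24) / (46) mod 47 = 23
x3 = s^2 - x1 - x2 mod 47 = 23^2 - 5 - 4 = 3
y3 = s (x1 - x3) - y1 mod 47 = 23 * (5 - 3) - 35 = 11

P + Q = (3, 11)


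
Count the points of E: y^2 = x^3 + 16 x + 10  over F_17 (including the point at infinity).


For each x in F_17, count y with y^2 = x^3 + 16 x + 10 mod 17:
  x = 2: RHS = 16, y in [4, 13]  -> 2 point(s)
  x = 3: RHS = 0, y in [0]  -> 1 point(s)
  x = 4: RHS = 2, y in [6, 11]  -> 2 point(s)
  x = 6: RHS = 16, y in [4, 13]  -> 2 point(s)
  x = 8: RHS = 4, y in [2, 15]  -> 2 point(s)
  x = 9: RHS = 16, y in [4, 13]  -> 2 point(s)
  x = 11: RHS = 4, y in [2, 15]  -> 2 point(s)
  x = 12: RHS = 9, y in [3, 14]  -> 2 point(s)
  x = 13: RHS = 1, y in [1, 16]  -> 2 point(s)
  x = 15: RHS = 4, y in [2, 15]  -> 2 point(s)
Affine points: 19. Add the point at infinity: total = 20.

#E(F_17) = 20


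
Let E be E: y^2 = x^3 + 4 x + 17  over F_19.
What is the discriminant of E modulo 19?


4 a^3 + 27 b^2 = 4*4^3 + 27*17^2 = 256 + 7803 = 8059
Delta = -16 * (8059) = -128944
Delta mod 19 = 9

Delta = 9 (mod 19)


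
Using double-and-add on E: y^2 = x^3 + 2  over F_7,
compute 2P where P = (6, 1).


k = 2 = 10_2 (binary, LSB first: 01)
Double-and-add from P = (6, 1):
  bit 0 = 0: acc unchanged = O
  bit 1 = 1: acc = O + (6, 6) = (6, 6)

2P = (6, 6)


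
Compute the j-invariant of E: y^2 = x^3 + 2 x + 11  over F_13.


Delta = -16(4 a^3 + 27 b^2) mod 13 = 9
-1728 * (4 a)^3 = -1728 * (4*2)^3 mod 13 = 5
j = 5 * 9^(-1) mod 13 = 2

j = 2 (mod 13)


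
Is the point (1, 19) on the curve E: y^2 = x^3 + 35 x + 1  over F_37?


Check whether y^2 = x^3 + 35 x + 1 (mod 37) for (x, y) = (1, 19).
LHS: y^2 = 19^2 mod 37 = 28
RHS: x^3 + 35 x + 1 = 1^3 + 35*1 + 1 mod 37 = 0
LHS != RHS

No, not on the curve


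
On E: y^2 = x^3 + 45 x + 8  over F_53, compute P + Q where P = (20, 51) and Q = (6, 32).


P != Q, so use the chord formula.
s = (y2 - y1) / (x2 - x1) = (34) / (39) mod 53 = 43
x3 = s^2 - x1 - x2 mod 53 = 43^2 - 20 - 6 = 21
y3 = s (x1 - x3) - y1 mod 53 = 43 * (20 - 21) - 51 = 12

P + Q = (21, 12)


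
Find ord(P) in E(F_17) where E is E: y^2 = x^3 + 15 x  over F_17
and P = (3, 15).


Compute successive multiples of P until we hit O:
  1P = (3, 15)
  2P = (15, 9)
  3P = (12, 15)
  4P = (2, 2)
  5P = (11, 0)
  6P = (2, 15)
  7P = (12, 2)
  8P = (15, 8)
  ... (continuing to 10P)
  10P = O

ord(P) = 10


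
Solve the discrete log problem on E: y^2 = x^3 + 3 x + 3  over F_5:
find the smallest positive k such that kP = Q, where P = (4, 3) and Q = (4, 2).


Enumerate multiples of P until we hit Q = (4, 2):
  1P = (4, 3)
  2P = (3, 3)
  3P = (3, 2)
  4P = (4, 2)
Match found at i = 4.

k = 4


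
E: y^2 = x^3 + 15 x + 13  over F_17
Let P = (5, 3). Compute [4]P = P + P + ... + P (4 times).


k = 4 = 100_2 (binary, LSB first: 001)
Double-and-add from P = (5, 3):
  bit 0 = 0: acc unchanged = O
  bit 1 = 0: acc unchanged = O
  bit 2 = 1: acc = O + (11, 8) = (11, 8)

4P = (11, 8)


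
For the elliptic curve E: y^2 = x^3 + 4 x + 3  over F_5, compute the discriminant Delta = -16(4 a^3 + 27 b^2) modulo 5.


4 a^3 + 27 b^2 = 4*4^3 + 27*3^2 = 256 + 243 = 499
Delta = -16 * (499) = -7984
Delta mod 5 = 1

Delta = 1 (mod 5)


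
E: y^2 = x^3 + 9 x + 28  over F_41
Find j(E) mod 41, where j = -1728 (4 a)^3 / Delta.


Delta = -16(4 a^3 + 27 b^2) mod 41 = 15
-1728 * (4 a)^3 = -1728 * (4*9)^3 mod 41 = 12
j = 12 * 15^(-1) mod 41 = 9

j = 9 (mod 41)


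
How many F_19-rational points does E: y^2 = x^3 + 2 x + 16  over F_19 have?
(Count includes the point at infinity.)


For each x in F_19, count y with y^2 = x^3 + 2 x + 16 mod 19:
  x = 0: RHS = 16, y in [4, 15]  -> 2 point(s)
  x = 1: RHS = 0, y in [0]  -> 1 point(s)
  x = 2: RHS = 9, y in [3, 16]  -> 2 point(s)
  x = 3: RHS = 11, y in [7, 12]  -> 2 point(s)
  x = 6: RHS = 16, y in [4, 15]  -> 2 point(s)
  x = 11: RHS = 1, y in [1, 18]  -> 2 point(s)
  x = 12: RHS = 1, y in [1, 18]  -> 2 point(s)
  x = 13: RHS = 16, y in [4, 15]  -> 2 point(s)
  x = 15: RHS = 1, y in [1, 18]  -> 2 point(s)
  x = 17: RHS = 4, y in [2, 17]  -> 2 point(s)
Affine points: 19. Add the point at infinity: total = 20.

#E(F_19) = 20


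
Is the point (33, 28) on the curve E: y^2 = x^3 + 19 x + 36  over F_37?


Check whether y^2 = x^3 + 19 x + 36 (mod 37) for (x, y) = (33, 28).
LHS: y^2 = 28^2 mod 37 = 7
RHS: x^3 + 19 x + 36 = 33^3 + 19*33 + 36 mod 37 = 7
LHS = RHS

Yes, on the curve


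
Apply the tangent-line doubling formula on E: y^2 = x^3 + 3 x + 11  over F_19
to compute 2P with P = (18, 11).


Doubling: s = (3 x1^2 + a) / (2 y1)
s = (3*18^2 + 3) / (2*11) mod 19 = 2
x3 = s^2 - 2 x1 mod 19 = 2^2 - 2*18 = 6
y3 = s (x1 - x3) - y1 mod 19 = 2 * (18 - 6) - 11 = 13

2P = (6, 13)


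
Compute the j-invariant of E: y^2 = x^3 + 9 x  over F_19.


Delta = -16(4 a^3 + 27 b^2) mod 19 = 8
-1728 * (4 a)^3 = -1728 * (4*9)^3 mod 19 = 11
j = 11 * 8^(-1) mod 19 = 18

j = 18 (mod 19)


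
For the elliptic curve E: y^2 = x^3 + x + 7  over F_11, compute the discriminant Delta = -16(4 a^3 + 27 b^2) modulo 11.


4 a^3 + 27 b^2 = 4*1^3 + 27*7^2 = 4 + 1323 = 1327
Delta = -16 * (1327) = -21232
Delta mod 11 = 9

Delta = 9 (mod 11)


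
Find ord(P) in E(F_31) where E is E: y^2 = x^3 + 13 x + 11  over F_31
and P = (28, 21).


Compute successive multiples of P until we hit O:
  1P = (28, 21)
  2P = (10, 5)
  3P = (29, 16)
  4P = (30, 20)
  5P = (12, 2)
  6P = (9, 19)
  7P = (19, 24)
  8P = (22, 8)
  ... (continuing to 37P)
  37P = O

ord(P) = 37


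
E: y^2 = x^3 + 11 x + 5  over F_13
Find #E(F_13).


For each x in F_13, count y with y^2 = x^3 + 11 x + 5 mod 13:
  x = 1: RHS = 4, y in [2, 11]  -> 2 point(s)
  x = 2: RHS = 9, y in [3, 10]  -> 2 point(s)
  x = 3: RHS = 0, y in [0]  -> 1 point(s)
  x = 4: RHS = 9, y in [3, 10]  -> 2 point(s)
  x = 5: RHS = 3, y in [4, 9]  -> 2 point(s)
  x = 6: RHS = 1, y in [1, 12]  -> 2 point(s)
  x = 7: RHS = 9, y in [3, 10]  -> 2 point(s)
  x = 9: RHS = 1, y in [1, 12]  -> 2 point(s)
  x = 10: RHS = 10, y in [6, 7]  -> 2 point(s)
  x = 11: RHS = 1, y in [1, 12]  -> 2 point(s)
Affine points: 19. Add the point at infinity: total = 20.

#E(F_13) = 20


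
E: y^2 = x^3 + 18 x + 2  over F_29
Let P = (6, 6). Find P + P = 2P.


Doubling: s = (3 x1^2 + a) / (2 y1)
s = (3*6^2 + 18) / (2*6) mod 29 = 25
x3 = s^2 - 2 x1 mod 29 = 25^2 - 2*6 = 4
y3 = s (x1 - x3) - y1 mod 29 = 25 * (6 - 4) - 6 = 15

2P = (4, 15)


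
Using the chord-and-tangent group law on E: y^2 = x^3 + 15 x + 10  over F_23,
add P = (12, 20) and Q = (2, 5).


P != Q, so use the chord formula.
s = (y2 - y1) / (x2 - x1) = (8) / (13) mod 23 = 13
x3 = s^2 - x1 - x2 mod 23 = 13^2 - 12 - 2 = 17
y3 = s (x1 - x3) - y1 mod 23 = 13 * (12 - 17) - 20 = 7

P + Q = (17, 7)


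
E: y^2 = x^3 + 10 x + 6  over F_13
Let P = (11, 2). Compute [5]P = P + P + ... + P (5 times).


k = 5 = 101_2 (binary, LSB first: 101)
Double-and-add from P = (11, 2):
  bit 0 = 1: acc = O + (11, 2) = (11, 2)
  bit 1 = 0: acc unchanged = (11, 2)
  bit 2 = 1: acc = (11, 2) + (7, 4) = (5, 8)

5P = (5, 8)


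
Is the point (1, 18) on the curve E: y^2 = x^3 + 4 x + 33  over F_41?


Check whether y^2 = x^3 + 4 x + 33 (mod 41) for (x, y) = (1, 18).
LHS: y^2 = 18^2 mod 41 = 37
RHS: x^3 + 4 x + 33 = 1^3 + 4*1 + 33 mod 41 = 38
LHS != RHS

No, not on the curve


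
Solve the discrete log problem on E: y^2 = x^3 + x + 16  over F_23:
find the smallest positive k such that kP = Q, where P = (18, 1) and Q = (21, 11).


Enumerate multiples of P until we hit Q = (21, 11):
  1P = (18, 1)
  2P = (5, 10)
  3P = (13, 15)
  4P = (21, 12)
  5P = (0, 19)
  6P = (6, 10)
  7P = (1, 15)
  8P = (12, 13)
  9P = (20, 3)
  10P = (9, 8)
  11P = (2, 7)
  12P = (15, 18)
  13P = (17, 1)
  14P = (11, 22)
  15P = (3, 0)
  16P = (11, 1)
  17P = (17, 22)
  18P = (15, 5)
  19P = (2, 16)
  20P = (9, 15)
  21P = (20, 20)
  22P = (12, 10)
  23P = (1, 8)
  24P = (6, 13)
  25P = (0, 4)
  26P = (21, 11)
Match found at i = 26.

k = 26


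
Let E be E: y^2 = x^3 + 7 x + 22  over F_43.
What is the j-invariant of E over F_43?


Delta = -16(4 a^3 + 27 b^2) mod 43 = 42
-1728 * (4 a)^3 = -1728 * (4*7)^3 mod 43 = 39
j = 39 * 42^(-1) mod 43 = 4

j = 4 (mod 43)


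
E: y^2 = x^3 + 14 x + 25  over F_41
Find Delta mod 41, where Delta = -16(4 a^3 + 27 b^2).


4 a^3 + 27 b^2 = 4*14^3 + 27*25^2 = 10976 + 16875 = 27851
Delta = -16 * (27851) = -445616
Delta mod 41 = 13

Delta = 13 (mod 41)


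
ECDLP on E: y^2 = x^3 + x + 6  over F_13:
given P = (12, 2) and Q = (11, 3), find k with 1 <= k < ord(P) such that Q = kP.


Enumerate multiples of P until we hit Q = (11, 3):
  1P = (12, 2)
  2P = (3, 7)
  3P = (2, 4)
  4P = (11, 3)
Match found at i = 4.

k = 4


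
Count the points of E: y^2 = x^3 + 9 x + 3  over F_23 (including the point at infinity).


For each x in F_23, count y with y^2 = x^3 + 9 x + 3 mod 23:
  x = 0: RHS = 3, y in [7, 16]  -> 2 point(s)
  x = 1: RHS = 13, y in [6, 17]  -> 2 point(s)
  x = 2: RHS = 6, y in [11, 12]  -> 2 point(s)
  x = 5: RHS = 12, y in [9, 14]  -> 2 point(s)
  x = 7: RHS = 18, y in [8, 15]  -> 2 point(s)
  x = 8: RHS = 12, y in [9, 14]  -> 2 point(s)
  x = 9: RHS = 8, y in [10, 13]  -> 2 point(s)
  x = 10: RHS = 12, y in [9, 14]  -> 2 point(s)
  x = 17: RHS = 9, y in [3, 20]  -> 2 point(s)
  x = 19: RHS = 18, y in [8, 15]  -> 2 point(s)
  x = 20: RHS = 18, y in [8, 15]  -> 2 point(s)
  x = 21: RHS = 0, y in [0]  -> 1 point(s)
  x = 22: RHS = 16, y in [4, 19]  -> 2 point(s)
Affine points: 25. Add the point at infinity: total = 26.

#E(F_23) = 26


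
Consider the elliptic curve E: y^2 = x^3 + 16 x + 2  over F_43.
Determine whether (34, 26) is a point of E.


Check whether y^2 = x^3 + 16 x + 2 (mod 43) for (x, y) = (34, 26).
LHS: y^2 = 26^2 mod 43 = 31
RHS: x^3 + 16 x + 2 = 34^3 + 16*34 + 2 mod 43 = 32
LHS != RHS

No, not on the curve


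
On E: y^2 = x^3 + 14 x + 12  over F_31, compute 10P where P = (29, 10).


k = 10 = 1010_2 (binary, LSB first: 0101)
Double-and-add from P = (29, 10):
  bit 0 = 0: acc unchanged = O
  bit 1 = 1: acc = O + (6, 23) = (6, 23)
  bit 2 = 0: acc unchanged = (6, 23)
  bit 3 = 1: acc = (6, 23) + (23, 15) = (27, 27)

10P = (27, 27)


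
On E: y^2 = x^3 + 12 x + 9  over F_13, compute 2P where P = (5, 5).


Doubling: s = (3 x1^2 + a) / (2 y1)
s = (3*5^2 + 12) / (2*5) mod 13 = 10
x3 = s^2 - 2 x1 mod 13 = 10^2 - 2*5 = 12
y3 = s (x1 - x3) - y1 mod 13 = 10 * (5 - 12) - 5 = 3

2P = (12, 3)


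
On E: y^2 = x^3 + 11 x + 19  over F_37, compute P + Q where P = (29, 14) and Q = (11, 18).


P != Q, so use the chord formula.
s = (y2 - y1) / (x2 - x1) = (4) / (19) mod 37 = 8
x3 = s^2 - x1 - x2 mod 37 = 8^2 - 29 - 11 = 24
y3 = s (x1 - x3) - y1 mod 37 = 8 * (29 - 24) - 14 = 26

P + Q = (24, 26)


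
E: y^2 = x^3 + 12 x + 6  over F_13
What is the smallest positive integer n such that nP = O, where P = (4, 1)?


Compute successive multiples of P until we hit O:
  1P = (4, 1)
  2P = (8, 9)
  3P = (5, 10)
  4P = (7, 11)
  5P = (3, 11)
  6P = (2, 5)
  7P = (11, 0)
  8P = (2, 8)
  ... (continuing to 14P)
  14P = O

ord(P) = 14


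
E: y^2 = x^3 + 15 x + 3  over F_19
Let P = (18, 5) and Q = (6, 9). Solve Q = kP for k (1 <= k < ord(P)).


Enumerate multiples of P until we hit Q = (6, 9):
  1P = (18, 5)
  2P = (6, 9)
Match found at i = 2.

k = 2


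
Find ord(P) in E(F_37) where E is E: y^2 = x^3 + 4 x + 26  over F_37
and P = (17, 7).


Compute successive multiples of P until we hit O:
  1P = (17, 7)
  2P = (36, 24)
  3P = (30, 32)
  4P = (18, 11)
  5P = (18, 26)
  6P = (30, 5)
  7P = (36, 13)
  8P = (17, 30)
  ... (continuing to 9P)
  9P = O

ord(P) = 9


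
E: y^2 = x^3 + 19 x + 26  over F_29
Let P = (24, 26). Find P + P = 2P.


Doubling: s = (3 x1^2 + a) / (2 y1)
s = (3*24^2 + 19) / (2*26) mod 29 = 23
x3 = s^2 - 2 x1 mod 29 = 23^2 - 2*24 = 17
y3 = s (x1 - x3) - y1 mod 29 = 23 * (24 - 17) - 26 = 19

2P = (17, 19)


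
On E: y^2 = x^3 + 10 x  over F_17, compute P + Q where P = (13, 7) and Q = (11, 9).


P != Q, so use the chord formula.
s = (y2 - y1) / (x2 - x1) = (2) / (15) mod 17 = 16
x3 = s^2 - x1 - x2 mod 17 = 16^2 - 13 - 11 = 11
y3 = s (x1 - x3) - y1 mod 17 = 16 * (13 - 11) - 7 = 8

P + Q = (11, 8)


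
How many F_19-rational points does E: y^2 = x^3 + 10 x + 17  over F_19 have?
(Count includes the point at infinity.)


For each x in F_19, count y with y^2 = x^3 + 10 x + 17 mod 19:
  x = 0: RHS = 17, y in [6, 13]  -> 2 point(s)
  x = 1: RHS = 9, y in [3, 16]  -> 2 point(s)
  x = 2: RHS = 7, y in [8, 11]  -> 2 point(s)
  x = 3: RHS = 17, y in [6, 13]  -> 2 point(s)
  x = 4: RHS = 7, y in [8, 11]  -> 2 point(s)
  x = 8: RHS = 1, y in [1, 18]  -> 2 point(s)
  x = 9: RHS = 0, y in [0]  -> 1 point(s)
  x = 13: RHS = 7, y in [8, 11]  -> 2 point(s)
  x = 16: RHS = 17, y in [6, 13]  -> 2 point(s)
  x = 18: RHS = 6, y in [5, 14]  -> 2 point(s)
Affine points: 19. Add the point at infinity: total = 20.

#E(F_19) = 20


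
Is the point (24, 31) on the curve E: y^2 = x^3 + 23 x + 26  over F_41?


Check whether y^2 = x^3 + 23 x + 26 (mod 41) for (x, y) = (24, 31).
LHS: y^2 = 31^2 mod 41 = 18
RHS: x^3 + 23 x + 26 = 24^3 + 23*24 + 26 mod 41 = 11
LHS != RHS

No, not on the curve


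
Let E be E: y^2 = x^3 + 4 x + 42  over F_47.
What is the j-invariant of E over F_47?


Delta = -16(4 a^3 + 27 b^2) mod 47 = 3
-1728 * (4 a)^3 = -1728 * (4*4)^3 mod 47 = 30
j = 30 * 3^(-1) mod 47 = 10

j = 10 (mod 47)


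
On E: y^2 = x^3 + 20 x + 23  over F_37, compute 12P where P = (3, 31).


k = 12 = 1100_2 (binary, LSB first: 0011)
Double-and-add from P = (3, 31):
  bit 0 = 0: acc unchanged = O
  bit 1 = 0: acc unchanged = O
  bit 2 = 1: acc = O + (26, 27) = (26, 27)
  bit 3 = 1: acc = (26, 27) + (19, 11) = (1, 9)

12P = (1, 9)


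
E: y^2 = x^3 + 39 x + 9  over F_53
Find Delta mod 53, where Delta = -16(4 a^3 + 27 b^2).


4 a^3 + 27 b^2 = 4*39^3 + 27*9^2 = 237276 + 2187 = 239463
Delta = -16 * (239463) = -3831408
Delta mod 53 = 15

Delta = 15 (mod 53)


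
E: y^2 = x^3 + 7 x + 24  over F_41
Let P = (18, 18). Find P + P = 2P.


Doubling: s = (3 x1^2 + a) / (2 y1)
s = (3*18^2 + 7) / (2*18) mod 41 = 1
x3 = s^2 - 2 x1 mod 41 = 1^2 - 2*18 = 6
y3 = s (x1 - x3) - y1 mod 41 = 1 * (18 - 6) - 18 = 35

2P = (6, 35)


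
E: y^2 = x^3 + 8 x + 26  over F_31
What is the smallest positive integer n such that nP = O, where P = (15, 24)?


Compute successive multiples of P until we hit O:
  1P = (15, 24)
  2P = (29, 8)
  3P = (25, 14)
  4P = (23, 15)
  5P = (18, 22)
  6P = (26, 4)
  7P = (22, 0)
  8P = (26, 27)
  ... (continuing to 14P)
  14P = O

ord(P) = 14


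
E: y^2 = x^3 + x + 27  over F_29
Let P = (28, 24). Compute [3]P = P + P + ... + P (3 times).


k = 3 = 11_2 (binary, LSB first: 11)
Double-and-add from P = (28, 24):
  bit 0 = 1: acc = O + (28, 24) = (28, 24)
  bit 1 = 1: acc = (28, 24) + (1, 0) = (28, 5)

3P = (28, 5)


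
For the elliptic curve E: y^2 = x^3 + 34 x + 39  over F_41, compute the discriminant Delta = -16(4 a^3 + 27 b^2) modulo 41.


4 a^3 + 27 b^2 = 4*34^3 + 27*39^2 = 157216 + 41067 = 198283
Delta = -16 * (198283) = -3172528
Delta mod 41 = 11

Delta = 11 (mod 41)


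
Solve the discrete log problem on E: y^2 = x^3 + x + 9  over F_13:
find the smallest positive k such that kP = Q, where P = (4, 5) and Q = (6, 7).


Enumerate multiples of P until we hit Q = (6, 7):
  1P = (4, 5)
  2P = (6, 6)
  3P = (0, 10)
  4P = (0, 3)
  5P = (6, 7)
Match found at i = 5.

k = 5


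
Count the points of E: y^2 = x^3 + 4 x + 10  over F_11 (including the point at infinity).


For each x in F_11, count y with y^2 = x^3 + 4 x + 10 mod 11:
  x = 1: RHS = 4, y in [2, 9]  -> 2 point(s)
  x = 2: RHS = 4, y in [2, 9]  -> 2 point(s)
  x = 3: RHS = 5, y in [4, 7]  -> 2 point(s)
  x = 5: RHS = 1, y in [1, 10]  -> 2 point(s)
  x = 8: RHS = 4, y in [2, 9]  -> 2 point(s)
  x = 9: RHS = 5, y in [4, 7]  -> 2 point(s)
  x = 10: RHS = 5, y in [4, 7]  -> 2 point(s)
Affine points: 14. Add the point at infinity: total = 15.

#E(F_11) = 15


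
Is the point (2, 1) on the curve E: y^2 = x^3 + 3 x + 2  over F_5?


Check whether y^2 = x^3 + 3 x + 2 (mod 5) for (x, y) = (2, 1).
LHS: y^2 = 1^2 mod 5 = 1
RHS: x^3 + 3 x + 2 = 2^3 + 3*2 + 2 mod 5 = 1
LHS = RHS

Yes, on the curve


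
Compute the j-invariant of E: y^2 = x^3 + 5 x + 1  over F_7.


Delta = -16(4 a^3 + 27 b^2) mod 7 = 3
-1728 * (4 a)^3 = -1728 * (4*5)^3 mod 7 = 6
j = 6 * 3^(-1) mod 7 = 2

j = 2 (mod 7)


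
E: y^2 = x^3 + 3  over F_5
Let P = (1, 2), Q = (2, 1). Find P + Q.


P != Q, so use the chord formula.
s = (y2 - y1) / (x2 - x1) = (4) / (1) mod 5 = 4
x3 = s^2 - x1 - x2 mod 5 = 4^2 - 1 - 2 = 3
y3 = s (x1 - x3) - y1 mod 5 = 4 * (1 - 3) - 2 = 0

P + Q = (3, 0)


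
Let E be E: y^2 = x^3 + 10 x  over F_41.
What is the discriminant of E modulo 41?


4 a^3 + 27 b^2 = 4*10^3 + 27*0^2 = 4000 + 0 = 4000
Delta = -16 * (4000) = -64000
Delta mod 41 = 1

Delta = 1 (mod 41)


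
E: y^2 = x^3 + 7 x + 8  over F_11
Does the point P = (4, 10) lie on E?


Check whether y^2 = x^3 + 7 x + 8 (mod 11) for (x, y) = (4, 10).
LHS: y^2 = 10^2 mod 11 = 1
RHS: x^3 + 7 x + 8 = 4^3 + 7*4 + 8 mod 11 = 1
LHS = RHS

Yes, on the curve


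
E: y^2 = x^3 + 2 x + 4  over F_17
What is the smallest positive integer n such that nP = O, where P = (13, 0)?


Compute successive multiples of P until we hit O:
  1P = (13, 0)
  2P = O

ord(P) = 2


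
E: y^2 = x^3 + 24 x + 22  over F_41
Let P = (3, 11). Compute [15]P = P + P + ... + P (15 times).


k = 15 = 1111_2 (binary, LSB first: 1111)
Double-and-add from P = (3, 11):
  bit 0 = 1: acc = O + (3, 11) = (3, 11)
  bit 1 = 1: acc = (3, 11) + (2, 23) = (16, 22)
  bit 2 = 1: acc = (16, 22) + (38, 13) = (23, 20)
  bit 3 = 1: acc = (23, 20) + (11, 10) = (2, 18)

15P = (2, 18)


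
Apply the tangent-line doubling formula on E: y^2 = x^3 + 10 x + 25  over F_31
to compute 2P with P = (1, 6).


Doubling: s = (3 x1^2 + a) / (2 y1)
s = (3*1^2 + 10) / (2*6) mod 31 = 14
x3 = s^2 - 2 x1 mod 31 = 14^2 - 2*1 = 8
y3 = s (x1 - x3) - y1 mod 31 = 14 * (1 - 8) - 6 = 20

2P = (8, 20)


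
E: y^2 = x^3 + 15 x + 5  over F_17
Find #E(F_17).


For each x in F_17, count y with y^2 = x^3 + 15 x + 5 mod 17:
  x = 1: RHS = 4, y in [2, 15]  -> 2 point(s)
  x = 2: RHS = 9, y in [3, 14]  -> 2 point(s)
  x = 3: RHS = 9, y in [3, 14]  -> 2 point(s)
  x = 5: RHS = 1, y in [1, 16]  -> 2 point(s)
  x = 8: RHS = 8, y in [5, 12]  -> 2 point(s)
  x = 9: RHS = 2, y in [6, 11]  -> 2 point(s)
  x = 10: RHS = 16, y in [4, 13]  -> 2 point(s)
  x = 12: RHS = 9, y in [3, 14]  -> 2 point(s)
  x = 13: RHS = 0, y in [0]  -> 1 point(s)
  x = 14: RHS = 1, y in [1, 16]  -> 2 point(s)
  x = 15: RHS = 1, y in [1, 16]  -> 2 point(s)
Affine points: 21. Add the point at infinity: total = 22.

#E(F_17) = 22


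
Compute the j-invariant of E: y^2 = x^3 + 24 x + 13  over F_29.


Delta = -16(4 a^3 + 27 b^2) mod 29 = 10
-1728 * (4 a)^3 = -1728 * (4*24)^3 mod 29 = 19
j = 19 * 10^(-1) mod 29 = 28

j = 28 (mod 29)


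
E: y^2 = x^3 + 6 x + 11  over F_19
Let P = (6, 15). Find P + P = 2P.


Doubling: s = (3 x1^2 + a) / (2 y1)
s = (3*6^2 + 6) / (2*15) mod 19 = 0
x3 = s^2 - 2 x1 mod 19 = 0^2 - 2*6 = 7
y3 = s (x1 - x3) - y1 mod 19 = 0 * (6 - 7) - 15 = 4

2P = (7, 4)


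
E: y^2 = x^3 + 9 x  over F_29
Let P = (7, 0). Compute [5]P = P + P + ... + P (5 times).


k = 5 = 101_2 (binary, LSB first: 101)
Double-and-add from P = (7, 0):
  bit 0 = 1: acc = O + (7, 0) = (7, 0)
  bit 1 = 0: acc unchanged = (7, 0)
  bit 2 = 1: acc = (7, 0) + O = (7, 0)

5P = (7, 0)


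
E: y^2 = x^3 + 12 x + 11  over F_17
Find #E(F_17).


For each x in F_17, count y with y^2 = x^3 + 12 x + 11 mod 17:
  x = 2: RHS = 9, y in [3, 14]  -> 2 point(s)
  x = 4: RHS = 4, y in [2, 15]  -> 2 point(s)
  x = 5: RHS = 9, y in [3, 14]  -> 2 point(s)
  x = 7: RHS = 13, y in [8, 9]  -> 2 point(s)
  x = 9: RHS = 15, y in [7, 10]  -> 2 point(s)
  x = 10: RHS = 9, y in [3, 14]  -> 2 point(s)
  x = 12: RHS = 13, y in [8, 9]  -> 2 point(s)
  x = 13: RHS = 1, y in [1, 16]  -> 2 point(s)
  x = 14: RHS = 16, y in [4, 13]  -> 2 point(s)
  x = 15: RHS = 13, y in [8, 9]  -> 2 point(s)
  x = 16: RHS = 15, y in [7, 10]  -> 2 point(s)
Affine points: 22. Add the point at infinity: total = 23.

#E(F_17) = 23


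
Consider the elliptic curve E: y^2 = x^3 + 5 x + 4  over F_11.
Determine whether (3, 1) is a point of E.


Check whether y^2 = x^3 + 5 x + 4 (mod 11) for (x, y) = (3, 1).
LHS: y^2 = 1^2 mod 11 = 1
RHS: x^3 + 5 x + 4 = 3^3 + 5*3 + 4 mod 11 = 2
LHS != RHS

No, not on the curve


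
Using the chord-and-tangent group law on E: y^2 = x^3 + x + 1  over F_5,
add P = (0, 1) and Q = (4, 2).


P != Q, so use the chord formula.
s = (y2 - y1) / (x2 - x1) = (1) / (4) mod 5 = 4
x3 = s^2 - x1 - x2 mod 5 = 4^2 - 0 - 4 = 2
y3 = s (x1 - x3) - y1 mod 5 = 4 * (0 - 2) - 1 = 1

P + Q = (2, 1)


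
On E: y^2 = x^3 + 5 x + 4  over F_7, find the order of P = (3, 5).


Compute successive multiples of P until we hit O:
  1P = (3, 5)
  2P = (2, 1)
  3P = (4, 5)
  4P = (0, 2)
  5P = (5, 0)
  6P = (0, 5)
  7P = (4, 2)
  8P = (2, 6)
  ... (continuing to 10P)
  10P = O

ord(P) = 10


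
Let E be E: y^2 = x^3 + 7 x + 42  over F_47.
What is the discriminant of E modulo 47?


4 a^3 + 27 b^2 = 4*7^3 + 27*42^2 = 1372 + 47628 = 49000
Delta = -16 * (49000) = -784000
Delta mod 47 = 7

Delta = 7 (mod 47)


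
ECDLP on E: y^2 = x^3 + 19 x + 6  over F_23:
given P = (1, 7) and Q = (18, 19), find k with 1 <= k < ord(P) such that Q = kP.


Enumerate multiples of P until we hit Q = (18, 19):
  1P = (1, 7)
  2P = (0, 11)
  3P = (15, 3)
  4P = (16, 17)
  5P = (9, 3)
  6P = (19, 2)
  7P = (4, 13)
  8P = (22, 20)
  9P = (2, 11)
  10P = (13, 14)
  11P = (21, 12)
  12P = (14, 7)
  13P = (8, 16)
  14P = (18, 4)
  15P = (10, 0)
  16P = (18, 19)
Match found at i = 16.

k = 16


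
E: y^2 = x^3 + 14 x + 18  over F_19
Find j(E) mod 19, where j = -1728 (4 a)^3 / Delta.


Delta = -16(4 a^3 + 27 b^2) mod 19 = 6
-1728 * (4 a)^3 = -1728 * (4*14)^3 mod 19 = 18
j = 18 * 6^(-1) mod 19 = 3

j = 3 (mod 19)


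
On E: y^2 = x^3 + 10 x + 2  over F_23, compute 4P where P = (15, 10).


k = 4 = 100_2 (binary, LSB first: 001)
Double-and-add from P = (15, 10):
  bit 0 = 0: acc unchanged = O
  bit 1 = 0: acc unchanged = O
  bit 2 = 1: acc = O + (15, 13) = (15, 13)

4P = (15, 13)


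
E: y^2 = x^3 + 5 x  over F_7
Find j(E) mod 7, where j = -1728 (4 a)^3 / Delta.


Delta = -16(4 a^3 + 27 b^2) mod 7 = 1
-1728 * (4 a)^3 = -1728 * (4*5)^3 mod 7 = 6
j = 6 * 1^(-1) mod 7 = 6

j = 6 (mod 7)


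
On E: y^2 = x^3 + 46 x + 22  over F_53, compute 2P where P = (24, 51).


Doubling: s = (3 x1^2 + a) / (2 y1)
s = (3*24^2 + 46) / (2*51) mod 53 = 7
x3 = s^2 - 2 x1 mod 53 = 7^2 - 2*24 = 1
y3 = s (x1 - x3) - y1 mod 53 = 7 * (24 - 1) - 51 = 4

2P = (1, 4)


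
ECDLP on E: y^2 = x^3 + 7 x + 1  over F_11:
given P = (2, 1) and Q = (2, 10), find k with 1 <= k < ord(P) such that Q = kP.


Enumerate multiples of P until we hit Q = (2, 10):
  1P = (2, 1)
  2P = (1, 3)
  3P = (1, 8)
  4P = (2, 10)
Match found at i = 4.

k = 4


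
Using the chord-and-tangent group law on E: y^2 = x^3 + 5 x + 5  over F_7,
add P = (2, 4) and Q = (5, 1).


P != Q, so use the chord formula.
s = (y2 - y1) / (x2 - x1) = (4) / (3) mod 7 = 6
x3 = s^2 - x1 - x2 mod 7 = 6^2 - 2 - 5 = 1
y3 = s (x1 - x3) - y1 mod 7 = 6 * (2 - 1) - 4 = 2

P + Q = (1, 2)


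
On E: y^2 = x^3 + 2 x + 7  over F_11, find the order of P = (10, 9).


Compute successive multiples of P until we hit O:
  1P = (10, 9)
  2P = (7, 1)
  3P = (6, 9)
  4P = (6, 2)
  5P = (7, 10)
  6P = (10, 2)
  7P = O

ord(P) = 7


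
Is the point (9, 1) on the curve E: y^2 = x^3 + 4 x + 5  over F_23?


Check whether y^2 = x^3 + 4 x + 5 (mod 23) for (x, y) = (9, 1).
LHS: y^2 = 1^2 mod 23 = 1
RHS: x^3 + 4 x + 5 = 9^3 + 4*9 + 5 mod 23 = 11
LHS != RHS

No, not on the curve


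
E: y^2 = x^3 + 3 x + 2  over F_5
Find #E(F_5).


For each x in F_5, count y with y^2 = x^3 + 3 x + 2 mod 5:
  x = 1: RHS = 1, y in [1, 4]  -> 2 point(s)
  x = 2: RHS = 1, y in [1, 4]  -> 2 point(s)
Affine points: 4. Add the point at infinity: total = 5.

#E(F_5) = 5


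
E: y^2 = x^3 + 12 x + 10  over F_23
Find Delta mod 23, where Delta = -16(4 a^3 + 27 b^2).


4 a^3 + 27 b^2 = 4*12^3 + 27*10^2 = 6912 + 2700 = 9612
Delta = -16 * (9612) = -153792
Delta mod 23 = 9

Delta = 9 (mod 23)


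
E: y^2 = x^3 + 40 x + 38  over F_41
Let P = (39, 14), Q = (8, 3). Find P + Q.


P != Q, so use the chord formula.
s = (y2 - y1) / (x2 - x1) = (30) / (10) mod 41 = 3
x3 = s^2 - x1 - x2 mod 41 = 3^2 - 39 - 8 = 3
y3 = s (x1 - x3) - y1 mod 41 = 3 * (39 - 3) - 14 = 12

P + Q = (3, 12)


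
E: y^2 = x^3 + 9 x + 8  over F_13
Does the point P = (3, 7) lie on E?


Check whether y^2 = x^3 + 9 x + 8 (mod 13) for (x, y) = (3, 7).
LHS: y^2 = 7^2 mod 13 = 10
RHS: x^3 + 9 x + 8 = 3^3 + 9*3 + 8 mod 13 = 10
LHS = RHS

Yes, on the curve


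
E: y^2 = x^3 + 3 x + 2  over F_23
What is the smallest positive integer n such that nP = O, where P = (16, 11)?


Compute successive multiples of P until we hit O:
  1P = (16, 11)
  2P = (20, 14)
  3P = (12, 15)
  4P = (19, 15)
  5P = (0, 18)
  6P = (8, 20)
  7P = (15, 8)
  8P = (1, 11)
  ... (continuing to 28P)
  28P = O

ord(P) = 28


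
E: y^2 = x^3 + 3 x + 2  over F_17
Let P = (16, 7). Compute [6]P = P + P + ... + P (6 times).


k = 6 = 110_2 (binary, LSB first: 011)
Double-and-add from P = (16, 7):
  bit 0 = 0: acc unchanged = O
  bit 1 = 1: acc = O + (6, 7) = (6, 7)
  bit 2 = 1: acc = (6, 7) + (14, 0) = (6, 10)

6P = (6, 10)


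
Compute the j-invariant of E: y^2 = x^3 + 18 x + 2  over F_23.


Delta = -16(4 a^3 + 27 b^2) mod 23 = 16
-1728 * (4 a)^3 = -1728 * (4*18)^3 mod 23 = 11
j = 11 * 16^(-1) mod 23 = 5

j = 5 (mod 23)


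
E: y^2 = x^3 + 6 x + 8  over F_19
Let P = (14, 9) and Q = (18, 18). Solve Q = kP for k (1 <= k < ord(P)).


Enumerate multiples of P until we hit Q = (18, 18):
  1P = (14, 9)
  2P = (16, 1)
  3P = (5, 12)
  4P = (17, 11)
  5P = (18, 1)
  6P = (10, 2)
  7P = (4, 18)
  8P = (2, 3)
  9P = (8, 13)
  10P = (8, 6)
  11P = (2, 16)
  12P = (4, 1)
  13P = (10, 17)
  14P = (18, 18)
Match found at i = 14.

k = 14


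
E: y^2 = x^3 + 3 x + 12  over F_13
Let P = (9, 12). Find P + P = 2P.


Doubling: s = (3 x1^2 + a) / (2 y1)
s = (3*9^2 + 3) / (2*12) mod 13 = 7
x3 = s^2 - 2 x1 mod 13 = 7^2 - 2*9 = 5
y3 = s (x1 - x3) - y1 mod 13 = 7 * (9 - 5) - 12 = 3

2P = (5, 3)


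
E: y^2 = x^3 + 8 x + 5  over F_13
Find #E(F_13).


For each x in F_13, count y with y^2 = x^3 + 8 x + 5 mod 13:
  x = 1: RHS = 1, y in [1, 12]  -> 2 point(s)
  x = 2: RHS = 3, y in [4, 9]  -> 2 point(s)
  x = 3: RHS = 4, y in [2, 11]  -> 2 point(s)
  x = 4: RHS = 10, y in [6, 7]  -> 2 point(s)
  x = 5: RHS = 1, y in [1, 12]  -> 2 point(s)
  x = 6: RHS = 9, y in [3, 10]  -> 2 point(s)
  x = 7: RHS = 1, y in [1, 12]  -> 2 point(s)
  x = 8: RHS = 9, y in [3, 10]  -> 2 point(s)
  x = 9: RHS = 0, y in [0]  -> 1 point(s)
  x = 12: RHS = 9, y in [3, 10]  -> 2 point(s)
Affine points: 19. Add the point at infinity: total = 20.

#E(F_13) = 20


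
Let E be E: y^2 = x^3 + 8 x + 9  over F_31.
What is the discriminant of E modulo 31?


4 a^3 + 27 b^2 = 4*8^3 + 27*9^2 = 2048 + 2187 = 4235
Delta = -16 * (4235) = -67760
Delta mod 31 = 6

Delta = 6 (mod 31)


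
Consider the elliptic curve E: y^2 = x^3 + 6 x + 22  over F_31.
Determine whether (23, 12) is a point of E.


Check whether y^2 = x^3 + 6 x + 22 (mod 31) for (x, y) = (23, 12).
LHS: y^2 = 12^2 mod 31 = 20
RHS: x^3 + 6 x + 22 = 23^3 + 6*23 + 22 mod 31 = 20
LHS = RHS

Yes, on the curve


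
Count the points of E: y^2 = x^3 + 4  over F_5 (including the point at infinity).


For each x in F_5, count y with y^2 = x^3 + 0 x + 4 mod 5:
  x = 0: RHS = 4, y in [2, 3]  -> 2 point(s)
  x = 1: RHS = 0, y in [0]  -> 1 point(s)
  x = 3: RHS = 1, y in [1, 4]  -> 2 point(s)
Affine points: 5. Add the point at infinity: total = 6.

#E(F_5) = 6


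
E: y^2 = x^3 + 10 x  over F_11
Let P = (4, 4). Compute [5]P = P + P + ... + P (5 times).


k = 5 = 101_2 (binary, LSB first: 101)
Double-and-add from P = (4, 4):
  bit 0 = 1: acc = O + (4, 4) = (4, 4)
  bit 1 = 0: acc unchanged = (4, 4)
  bit 2 = 1: acc = (4, 4) + (4, 4) = (4, 7)

5P = (4, 7)


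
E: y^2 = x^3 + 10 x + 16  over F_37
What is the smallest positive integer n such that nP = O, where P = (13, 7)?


Compute successive multiples of P until we hit O:
  1P = (13, 7)
  2P = (1, 8)
  3P = (32, 10)
  4P = (28, 14)
  5P = (0, 4)
  6P = (35, 5)
  7P = (15, 10)
  8P = (2, 28)
  ... (continuing to 41P)
  41P = O

ord(P) = 41


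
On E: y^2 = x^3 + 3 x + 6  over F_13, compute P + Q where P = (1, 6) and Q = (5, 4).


P != Q, so use the chord formula.
s = (y2 - y1) / (x2 - x1) = (11) / (4) mod 13 = 6
x3 = s^2 - x1 - x2 mod 13 = 6^2 - 1 - 5 = 4
y3 = s (x1 - x3) - y1 mod 13 = 6 * (1 - 4) - 6 = 2

P + Q = (4, 2)


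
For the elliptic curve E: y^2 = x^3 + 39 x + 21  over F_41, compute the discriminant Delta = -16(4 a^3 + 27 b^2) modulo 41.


4 a^3 + 27 b^2 = 4*39^3 + 27*21^2 = 237276 + 11907 = 249183
Delta = -16 * (249183) = -3986928
Delta mod 41 = 35

Delta = 35 (mod 41)


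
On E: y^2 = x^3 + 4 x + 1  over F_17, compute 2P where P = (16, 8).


Doubling: s = (3 x1^2 + a) / (2 y1)
s = (3*16^2 + 4) / (2*8) mod 17 = 10
x3 = s^2 - 2 x1 mod 17 = 10^2 - 2*16 = 0
y3 = s (x1 - x3) - y1 mod 17 = 10 * (16 - 0) - 8 = 16

2P = (0, 16)


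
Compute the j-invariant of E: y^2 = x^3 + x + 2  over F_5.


Delta = -16(4 a^3 + 27 b^2) mod 5 = 3
-1728 * (4 a)^3 = -1728 * (4*1)^3 mod 5 = 3
j = 3 * 3^(-1) mod 5 = 1

j = 1 (mod 5)


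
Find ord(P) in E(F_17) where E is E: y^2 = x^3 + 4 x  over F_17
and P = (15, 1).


Compute successive multiples of P until we hit O:
  1P = (15, 1)
  2P = (0, 0)
  3P = (15, 16)
  4P = O

ord(P) = 4


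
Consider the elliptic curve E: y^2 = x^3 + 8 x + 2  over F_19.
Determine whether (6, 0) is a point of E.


Check whether y^2 = x^3 + 8 x + 2 (mod 19) for (x, y) = (6, 0).
LHS: y^2 = 0^2 mod 19 = 0
RHS: x^3 + 8 x + 2 = 6^3 + 8*6 + 2 mod 19 = 0
LHS = RHS

Yes, on the curve


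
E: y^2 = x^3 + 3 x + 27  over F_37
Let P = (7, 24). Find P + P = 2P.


Doubling: s = (3 x1^2 + a) / (2 y1)
s = (3*7^2 + 3) / (2*24) mod 37 = 17
x3 = s^2 - 2 x1 mod 37 = 17^2 - 2*7 = 16
y3 = s (x1 - x3) - y1 mod 37 = 17 * (7 - 16) - 24 = 8

2P = (16, 8)


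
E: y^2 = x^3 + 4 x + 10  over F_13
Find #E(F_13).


For each x in F_13, count y with y^2 = x^3 + 4 x + 10 mod 13:
  x = 0: RHS = 10, y in [6, 7]  -> 2 point(s)
  x = 2: RHS = 0, y in [0]  -> 1 point(s)
  x = 3: RHS = 10, y in [6, 7]  -> 2 point(s)
  x = 4: RHS = 12, y in [5, 8]  -> 2 point(s)
  x = 5: RHS = 12, y in [5, 8]  -> 2 point(s)
  x = 6: RHS = 3, y in [4, 9]  -> 2 point(s)
  x = 7: RHS = 4, y in [2, 11]  -> 2 point(s)
  x = 10: RHS = 10, y in [6, 7]  -> 2 point(s)
Affine points: 15. Add the point at infinity: total = 16.

#E(F_13) = 16


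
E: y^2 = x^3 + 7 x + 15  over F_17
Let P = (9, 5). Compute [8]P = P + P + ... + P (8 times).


k = 8 = 1000_2 (binary, LSB first: 0001)
Double-and-add from P = (9, 5):
  bit 0 = 0: acc unchanged = O
  bit 1 = 0: acc unchanged = O
  bit 2 = 0: acc unchanged = O
  bit 3 = 1: acc = O + (6, 1) = (6, 1)

8P = (6, 1)


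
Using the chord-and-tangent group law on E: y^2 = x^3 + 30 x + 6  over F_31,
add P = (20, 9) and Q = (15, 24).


P != Q, so use the chord formula.
s = (y2 - y1) / (x2 - x1) = (15) / (26) mod 31 = 28
x3 = s^2 - x1 - x2 mod 31 = 28^2 - 20 - 15 = 5
y3 = s (x1 - x3) - y1 mod 31 = 28 * (20 - 5) - 9 = 8

P + Q = (5, 8)


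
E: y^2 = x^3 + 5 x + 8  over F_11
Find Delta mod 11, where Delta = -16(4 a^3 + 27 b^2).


4 a^3 + 27 b^2 = 4*5^3 + 27*8^2 = 500 + 1728 = 2228
Delta = -16 * (2228) = -35648
Delta mod 11 = 3

Delta = 3 (mod 11)


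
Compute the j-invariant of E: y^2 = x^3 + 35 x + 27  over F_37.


Delta = -16(4 a^3 + 27 b^2) mod 37 = 10
-1728 * (4 a)^3 = -1728 * (4*35)^3 mod 37 = 29
j = 29 * 10^(-1) mod 37 = 14

j = 14 (mod 37)


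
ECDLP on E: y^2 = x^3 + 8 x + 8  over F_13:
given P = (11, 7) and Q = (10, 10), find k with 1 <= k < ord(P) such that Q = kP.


Enumerate multiples of P until we hit Q = (10, 10):
  1P = (11, 7)
  2P = (1, 11)
  3P = (10, 3)
  4P = (8, 5)
  5P = (6, 5)
  6P = (5, 11)
  7P = (9, 9)
  8P = (7, 2)
  9P = (12, 8)
  10P = (4, 0)
  11P = (12, 5)
  12P = (7, 11)
  13P = (9, 4)
  14P = (5, 2)
  15P = (6, 8)
  16P = (8, 8)
  17P = (10, 10)
Match found at i = 17.

k = 17


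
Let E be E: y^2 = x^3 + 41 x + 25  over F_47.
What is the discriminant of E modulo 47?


4 a^3 + 27 b^2 = 4*41^3 + 27*25^2 = 275684 + 16875 = 292559
Delta = -16 * (292559) = -4680944
Delta mod 47 = 21

Delta = 21 (mod 47)


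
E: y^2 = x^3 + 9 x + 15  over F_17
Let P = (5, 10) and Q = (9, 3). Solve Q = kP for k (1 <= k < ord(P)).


Enumerate multiples of P until we hit Q = (9, 3):
  1P = (5, 10)
  2P = (9, 14)
  3P = (4, 8)
  4P = (12, 10)
  5P = (0, 7)
  6P = (11, 0)
  7P = (0, 10)
  8P = (12, 7)
  9P = (4, 9)
  10P = (9, 3)
Match found at i = 10.

k = 10
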